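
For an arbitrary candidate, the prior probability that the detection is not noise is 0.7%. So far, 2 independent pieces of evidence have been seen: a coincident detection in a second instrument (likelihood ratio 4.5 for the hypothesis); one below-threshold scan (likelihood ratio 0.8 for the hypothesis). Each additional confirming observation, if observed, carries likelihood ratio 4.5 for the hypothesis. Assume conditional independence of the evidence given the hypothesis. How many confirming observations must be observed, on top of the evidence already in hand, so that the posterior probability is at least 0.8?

Prior odds = 0.007/0.993 = 7/993.
Combined Bayes factor of the evidence already in hand = 4.5 × 0.8 = 3.6.
Odds after that evidence = (7/993) × 3.6 = 42/1655.
Target odds = 0.8/0.2 = 4.
Need 4.5ⁿ ≥ 4 ÷ (42/1655) = 3310/21.
4.5³ = 91.125 falls short of 3310/21 but 4.5⁴ = 410.0625 reaches it, so n = 4.

4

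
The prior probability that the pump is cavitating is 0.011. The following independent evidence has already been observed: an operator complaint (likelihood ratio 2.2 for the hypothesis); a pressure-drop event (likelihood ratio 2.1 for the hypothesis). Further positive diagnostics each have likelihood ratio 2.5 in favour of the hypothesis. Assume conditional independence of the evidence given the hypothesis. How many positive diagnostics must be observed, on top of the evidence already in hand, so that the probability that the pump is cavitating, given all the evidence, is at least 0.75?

5

Prior odds = 0.011/0.989 = 11/989.
Combined Bayes factor of the evidence already in hand = 2.2 × 2.1 = 4.62.
Odds after that evidence = (11/989) × 4.62 = 2541/49450.
Target odds = 0.75/0.25 = 3.
Need 2.5ⁿ ≥ 3 ÷ (2541/49450) = 49450/847.
2.5⁴ = 39.0625 falls short of 49450/847 but 2.5⁵ = 97.65625 reaches it, so n = 5.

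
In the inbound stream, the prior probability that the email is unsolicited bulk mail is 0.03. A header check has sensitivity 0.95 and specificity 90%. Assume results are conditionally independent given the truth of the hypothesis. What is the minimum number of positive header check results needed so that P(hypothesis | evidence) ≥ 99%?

Prior odds = 0.03/0.97 = 3/97.
False-positive rate = 1 − 0.9 = 0.1; likelihood ratio of a positive = 0.95/0.1 = 9.5.
Target posterior odds = 0.99/0.01 = 99.
Require 9.5ⁿ ≥ 99 ÷ (3/97) = 3201.
9.5³ = 857.375 falls short of 3201 but 9.5⁴ = 8145.0625 reaches it, so n = 4.

4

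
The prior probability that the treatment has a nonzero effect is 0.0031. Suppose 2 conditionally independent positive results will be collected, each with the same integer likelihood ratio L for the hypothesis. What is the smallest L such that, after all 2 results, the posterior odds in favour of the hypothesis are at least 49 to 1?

126

Prior odds = 0.0031/0.9969 = 31/9969.
Target odds = 49.
Need L² ≥ 49 ÷ (31/9969) = 488481/31.
125² = 15625 < 488481/31 ≤ 15876 = 126², so L = 126.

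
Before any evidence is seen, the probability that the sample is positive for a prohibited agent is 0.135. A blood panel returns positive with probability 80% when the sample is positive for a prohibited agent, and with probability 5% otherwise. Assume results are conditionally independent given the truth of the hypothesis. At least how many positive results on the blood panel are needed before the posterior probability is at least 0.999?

Prior odds = 0.135/0.865 = 27/173.
Likelihood ratio of a positive result = 0.8/0.05 = 16.
Target odds: 0.999 ÷ 0.001 = 999.
Require 16ⁿ ≥ 999 ÷ (27/173) = 6401.
16³ = 4096 falls short of 6401 but 16⁴ = 65536 reaches it, so n = 4.

4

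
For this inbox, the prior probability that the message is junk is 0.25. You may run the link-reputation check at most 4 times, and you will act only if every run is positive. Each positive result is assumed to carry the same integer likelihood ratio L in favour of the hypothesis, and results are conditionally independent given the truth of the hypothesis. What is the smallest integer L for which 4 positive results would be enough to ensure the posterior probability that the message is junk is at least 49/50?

4

Prior odds = 0.25/0.75 = 1/3.
Target odds = 0.98/0.02 = 49.
Need L⁴ ≥ 49 ÷ (1/3) = 147.
3⁴ = 81 < 147 ≤ 256 = 4⁴, so L = 4.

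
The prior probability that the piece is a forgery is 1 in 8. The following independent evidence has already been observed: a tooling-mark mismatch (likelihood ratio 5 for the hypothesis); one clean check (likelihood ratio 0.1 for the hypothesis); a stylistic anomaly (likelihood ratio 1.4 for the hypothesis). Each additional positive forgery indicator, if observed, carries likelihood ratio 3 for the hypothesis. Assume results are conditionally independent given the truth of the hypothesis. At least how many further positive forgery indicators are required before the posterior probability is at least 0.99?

7

Prior odds = 0.125/0.875 = 1/7.
Combined Bayes factor of the evidence already in hand = 5 × 0.1 × 1.4 = 0.7.
Odds after that evidence = (1/7) × 0.7 = 0.1.
Target odds = 0.99/0.01 = 99.
Need 3ⁿ ≥ 99 ÷ 0.1 = 990.
3⁶ = 729 falls short of 990 but 3⁷ = 2187 reaches it, so n = 7.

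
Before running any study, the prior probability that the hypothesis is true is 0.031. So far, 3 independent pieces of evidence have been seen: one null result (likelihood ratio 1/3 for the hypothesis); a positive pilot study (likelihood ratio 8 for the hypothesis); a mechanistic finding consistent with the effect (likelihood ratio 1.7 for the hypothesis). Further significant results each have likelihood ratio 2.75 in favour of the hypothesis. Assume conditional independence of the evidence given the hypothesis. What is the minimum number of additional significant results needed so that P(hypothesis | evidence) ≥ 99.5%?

Prior odds = 0.031/0.969 = 31/969.
Combined Bayes factor of the evidence already in hand = (1/3) × 8 × 1.7 = 68/15.
Odds after that evidence = (31/969) × 68/15 = 124/855.
Target odds = 0.995/0.005 = 199.
Need 2.75ⁿ ≥ 199 ÷ (124/855) = 170145/124.
2.75⁷ = 19487171/16384 falls short of 170145/124 but 2.75⁸ = 214358881/65536 reaches it, so n = 8.

8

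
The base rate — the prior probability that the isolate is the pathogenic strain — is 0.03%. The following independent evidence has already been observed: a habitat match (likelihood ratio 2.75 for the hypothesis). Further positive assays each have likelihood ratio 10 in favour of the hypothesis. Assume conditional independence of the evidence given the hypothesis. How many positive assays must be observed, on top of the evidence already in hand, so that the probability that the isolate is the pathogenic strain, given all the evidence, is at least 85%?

Prior odds = 0.0003/0.9997 = 3/9997.
Bayes factor of the evidence already in hand = 2.75.
Odds after that evidence = (3/9997) × 2.75 = 33/39988.
Target odds = 0.85/0.15 = 17/3.
Need 10ⁿ ≥ 17/3 ÷ (33/39988) = 679796/99.
10³ = 1000 falls short of 679796/99 but 10⁴ = 10000 reaches it, so n = 4.

4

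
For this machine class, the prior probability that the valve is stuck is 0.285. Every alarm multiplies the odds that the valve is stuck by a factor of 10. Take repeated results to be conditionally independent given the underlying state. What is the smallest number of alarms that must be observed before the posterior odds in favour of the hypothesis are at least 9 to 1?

2

Prior odds = 0.285/0.715 = 57/143.
Likelihood ratio per alarm = 10.
Target odds = 9.
Need (57/143) × 10ⁿ ≥ 9, i.e. 10ⁿ ≥ 429/19.
10¹ = 10 falls short of 429/19 but 10² = 100 reaches it, so n = 2.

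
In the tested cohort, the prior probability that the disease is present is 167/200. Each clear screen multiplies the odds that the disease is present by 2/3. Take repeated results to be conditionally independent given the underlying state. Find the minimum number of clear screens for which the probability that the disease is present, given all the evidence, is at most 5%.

12

Prior odds = 0.835/0.165 = 167/33.
Likelihood ratio per clear screen = 2/3.
Target odds: 0.05 ÷ 0.95 = 1/19.
Require (2/3)ⁿ ≤ 1/19 ÷ (167/33) = 33/3173.
(2/3)¹¹ = 2048/177147 is still above 33/3173 but (2/3)¹² = 4096/531441 is at or below it, so n = 12.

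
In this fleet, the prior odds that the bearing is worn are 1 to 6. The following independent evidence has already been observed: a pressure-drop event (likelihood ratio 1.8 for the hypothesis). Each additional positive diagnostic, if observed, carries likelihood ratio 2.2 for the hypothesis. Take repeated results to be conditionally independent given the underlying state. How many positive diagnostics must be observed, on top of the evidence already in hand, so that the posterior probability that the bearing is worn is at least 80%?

4

Prior odds = 1/6.
Bayes factor of the evidence already in hand = 1.8.
Odds after that evidence = (1/6) × 1.8 = 0.3.
Target odds = 0.8/0.2 = 4.
Need 2.2ⁿ ≥ 4 ÷ 0.3 = 40/3.
2.2³ = 10.648 falls short of 40/3 but 2.2⁴ = 23.4256 reaches it, so n = 4.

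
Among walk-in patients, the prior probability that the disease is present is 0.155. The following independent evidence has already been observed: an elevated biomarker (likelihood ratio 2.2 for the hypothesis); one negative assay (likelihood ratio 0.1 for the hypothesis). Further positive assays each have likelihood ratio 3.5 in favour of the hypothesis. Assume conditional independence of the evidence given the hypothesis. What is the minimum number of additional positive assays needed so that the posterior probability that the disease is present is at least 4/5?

Prior odds = 0.155/0.845 = 31/169.
Combined Bayes factor of the evidence already in hand = 2.2 × 0.1 = 0.22.
Odds after that evidence = (31/169) × 0.22 = 341/8450.
Target odds = 0.8/0.2 = 4.
Need 3.5ⁿ ≥ 4 ÷ (341/8450) = 33800/341.
3.5³ = 42.875 falls short of 33800/341 but 3.5⁴ = 150.0625 reaches it, so n = 4.

4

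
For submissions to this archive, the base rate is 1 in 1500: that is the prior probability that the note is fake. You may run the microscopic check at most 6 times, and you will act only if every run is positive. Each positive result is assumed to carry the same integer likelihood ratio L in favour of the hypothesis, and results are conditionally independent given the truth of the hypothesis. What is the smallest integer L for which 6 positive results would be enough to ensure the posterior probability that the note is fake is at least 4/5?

Prior odds = (1/1500)/(1499/1500) = 1/1499.
Target odds = 0.8/0.2 = 4.
Need L⁶ ≥ 4 ÷ (1/1499) = 5996.
4⁶ = 4096 < 5996 ≤ 15625 = 5⁶, so L = 5.

5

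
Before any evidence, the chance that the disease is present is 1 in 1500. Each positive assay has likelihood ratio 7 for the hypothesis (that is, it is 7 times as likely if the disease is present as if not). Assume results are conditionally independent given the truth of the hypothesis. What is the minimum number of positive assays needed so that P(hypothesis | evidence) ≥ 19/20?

6

Prior odds = (1/1500)/(1499/1500) = 1/1499.
Likelihood ratio per positive assay = 7.
Target odds: 0.95 ÷ 0.05 = 19.
Require 7ⁿ ≥ 19 ÷ (1/1499) = 28481.
7⁵ = 16807 falls short of 28481 but 7⁶ = 117649 reaches it, so n = 6.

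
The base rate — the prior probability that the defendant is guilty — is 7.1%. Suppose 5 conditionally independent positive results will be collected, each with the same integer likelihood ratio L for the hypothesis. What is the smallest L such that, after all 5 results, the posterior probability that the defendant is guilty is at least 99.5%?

5

Prior odds = 0.071/0.929 = 71/929.
Target odds = 0.995/0.005 = 199.
Need L⁵ ≥ 199 ÷ (71/929) = 184871/71.
4⁵ = 1024 < 184871/71 ≤ 3125 = 5⁵, so L = 5.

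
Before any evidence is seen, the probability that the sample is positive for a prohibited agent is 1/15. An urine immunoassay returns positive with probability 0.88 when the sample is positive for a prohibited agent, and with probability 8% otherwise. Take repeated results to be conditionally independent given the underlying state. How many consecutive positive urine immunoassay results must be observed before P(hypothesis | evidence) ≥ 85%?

2

Prior odds: (1/15) ÷ (14/15) = 1/14.
Likelihood ratio of a positive result = 0.88/0.08 = 11.
Target posterior odds = 0.85/0.15 = 17/3.
Require 11ⁿ ≥ 17/3 ÷ (1/14) = 238/3.
11¹ = 11 falls short of 238/3 but 11² = 121 reaches it, so n = 2.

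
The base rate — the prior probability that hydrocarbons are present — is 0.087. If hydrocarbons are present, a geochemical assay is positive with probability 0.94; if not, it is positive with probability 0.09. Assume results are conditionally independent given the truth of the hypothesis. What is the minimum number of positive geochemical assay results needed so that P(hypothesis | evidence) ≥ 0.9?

2

Prior odds: 0.087 ÷ 0.913 = 87/913.
Likelihood ratio of a positive = 0.94/0.09 = 94/9.
Target odds: 0.9 ÷ 0.1 = 9.
Require (94/9)ⁿ ≥ 9 ÷ (87/913) = 2739/29.
(94/9)¹ = 94/9 falls short of 2739/29 but (94/9)² = 8836/81 reaches it, so n = 2.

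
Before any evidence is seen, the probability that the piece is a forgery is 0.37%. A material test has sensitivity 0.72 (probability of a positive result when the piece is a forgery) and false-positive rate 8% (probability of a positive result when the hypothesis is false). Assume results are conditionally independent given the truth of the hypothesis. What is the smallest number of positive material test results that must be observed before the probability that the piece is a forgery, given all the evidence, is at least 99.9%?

6

Prior odds: 0.0037 ÷ 0.9963 = 37/9963.
Likelihood ratio of a positive result = 0.72/0.08 = 9.
Target posterior odds = 0.999/0.001 = 999.
Need (37/9963) × 9ⁿ ≥ 999, i.e. 9ⁿ ≥ 269001.
9⁵ = 59049 falls short of 269001 but 9⁶ = 531441 reaches it, so n = 6.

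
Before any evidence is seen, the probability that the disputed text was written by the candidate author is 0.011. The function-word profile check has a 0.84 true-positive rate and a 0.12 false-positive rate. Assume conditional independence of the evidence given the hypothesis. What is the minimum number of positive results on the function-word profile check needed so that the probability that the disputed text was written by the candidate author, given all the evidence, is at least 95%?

4

Prior odds: 0.011 ÷ 0.989 = 11/989.
Likelihood ratio of a positive result = 0.84/0.12 = 7.
Target posterior odds = 0.95/0.05 = 19.
Require 7ⁿ ≥ 19 ÷ (11/989) = 18791/11.
7³ = 343 falls short of 18791/11 but 7⁴ = 2401 reaches it, so n = 4.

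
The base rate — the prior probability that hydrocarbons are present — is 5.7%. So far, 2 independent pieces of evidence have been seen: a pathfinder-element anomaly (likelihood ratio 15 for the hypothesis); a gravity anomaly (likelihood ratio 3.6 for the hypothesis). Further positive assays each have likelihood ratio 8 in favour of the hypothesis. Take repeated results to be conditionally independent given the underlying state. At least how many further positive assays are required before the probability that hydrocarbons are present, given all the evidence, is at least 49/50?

Prior odds = 0.057/0.943 = 57/943.
Combined Bayes factor of the evidence already in hand = 15 × 3.6 = 54.
Odds after that evidence = (57/943) × 54 = 3078/943.
Target odds = 0.98/0.02 = 49.
Need 8ⁿ ≥ 49 ÷ (3078/943) = 46207/3078.
8¹ = 8 falls short of 46207/3078 but 8² = 64 reaches it, so n = 2.

2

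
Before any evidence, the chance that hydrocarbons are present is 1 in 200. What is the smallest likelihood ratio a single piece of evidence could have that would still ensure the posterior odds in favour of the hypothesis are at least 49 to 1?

9751

Prior odds = 0.005/0.995 = 1/199.
Target odds = 49.
Required Bayes factor = 49 ÷ (1/199) = 9751.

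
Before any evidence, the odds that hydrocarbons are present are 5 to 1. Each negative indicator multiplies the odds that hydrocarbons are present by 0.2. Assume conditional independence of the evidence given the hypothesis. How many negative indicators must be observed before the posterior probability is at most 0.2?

2

Prior odds = 5.
Likelihood ratio per negative indicator = 0.2.
Target posterior odds = 0.2/0.8 = 0.25.
Need 5 × 0.2ⁿ ≤ 0.25, i.e. 0.2ⁿ ≤ 0.05.
0.2¹ = 0.2 is still above 0.05 but 0.2² = 0.04 is at or below it, so n = 2.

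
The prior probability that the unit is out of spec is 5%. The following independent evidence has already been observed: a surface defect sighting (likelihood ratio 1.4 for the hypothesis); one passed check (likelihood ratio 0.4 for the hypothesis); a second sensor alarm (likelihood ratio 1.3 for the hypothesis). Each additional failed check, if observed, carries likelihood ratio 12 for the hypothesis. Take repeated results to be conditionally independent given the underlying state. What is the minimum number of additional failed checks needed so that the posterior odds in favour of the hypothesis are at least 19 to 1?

Prior odds = 0.05/0.95 = 1/19.
Combined Bayes factor of the evidence already in hand = 1.4 × 0.4 × 1.3 = 0.728.
Odds after that evidence = (1/19) × 0.728 = 91/2375.
Target odds = 19.
Need 12ⁿ ≥ 19 ÷ (91/2375) = 45125/91.
12² = 144 falls short of 45125/91 but 12³ = 1728 reaches it, so n = 3.

3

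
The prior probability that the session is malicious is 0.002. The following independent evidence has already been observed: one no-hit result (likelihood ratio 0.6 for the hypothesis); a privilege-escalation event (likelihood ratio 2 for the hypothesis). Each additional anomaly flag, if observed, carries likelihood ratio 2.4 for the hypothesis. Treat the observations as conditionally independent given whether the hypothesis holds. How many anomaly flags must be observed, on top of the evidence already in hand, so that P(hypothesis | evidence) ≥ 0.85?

9

Prior odds = 0.002/0.998 = 1/499.
Combined Bayes factor of the evidence already in hand = 0.6 × 2 = 1.2.
Odds after that evidence = (1/499) × 1.2 = 6/2495.
Target odds = 0.85/0.15 = 17/3.
Need 2.4ⁿ ≥ 17/3 ÷ (6/2495) = 42415/18.
2.4⁸ = 429981696/390625 falls short of 42415/18 but 2.4⁹ ≈2641.81 reaches it, so n = 9.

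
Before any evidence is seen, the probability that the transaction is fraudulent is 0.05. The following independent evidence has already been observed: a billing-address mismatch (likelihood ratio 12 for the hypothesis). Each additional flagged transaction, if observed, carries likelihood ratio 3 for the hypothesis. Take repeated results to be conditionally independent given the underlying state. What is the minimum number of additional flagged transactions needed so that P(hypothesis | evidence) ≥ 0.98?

Prior odds = 0.05/0.95 = 1/19.
Bayes factor of the evidence already in hand = 12.
Odds after that evidence = (1/19) × 12 = 12/19.
Target odds = 0.98/0.02 = 49.
Need 3ⁿ ≥ 49 ÷ (12/19) = 931/12.
3³ = 27 falls short of 931/12 but 3⁴ = 81 reaches it, so n = 4.

4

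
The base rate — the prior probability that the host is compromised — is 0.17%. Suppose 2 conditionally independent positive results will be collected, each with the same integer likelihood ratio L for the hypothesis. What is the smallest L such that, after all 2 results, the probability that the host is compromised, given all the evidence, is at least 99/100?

242

Prior odds = 0.0017/0.9983 = 17/9983.
Target odds = 0.99/0.01 = 99.
Need L² ≥ 99 ÷ (17/9983) = 988317/17.
241² = 58081 < 988317/17 ≤ 58564 = 242², so L = 242.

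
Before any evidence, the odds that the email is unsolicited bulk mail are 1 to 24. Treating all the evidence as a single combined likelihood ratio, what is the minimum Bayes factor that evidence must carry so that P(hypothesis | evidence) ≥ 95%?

456

Prior odds = 1/24.
Target odds = 0.95/0.05 = 19.
Required Bayes factor = 19 ÷ (1/24) = 456.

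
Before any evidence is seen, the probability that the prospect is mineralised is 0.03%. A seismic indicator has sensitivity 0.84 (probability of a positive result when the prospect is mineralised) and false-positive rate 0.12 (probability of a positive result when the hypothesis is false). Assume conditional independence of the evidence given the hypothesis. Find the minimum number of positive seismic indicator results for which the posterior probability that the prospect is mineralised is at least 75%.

5

Prior odds = 0.0003/0.9997 = 3/9997.
Likelihood ratio of a positive result = 0.84/0.12 = 7.
Target odds: 0.75 ÷ 0.25 = 3.
Require 7ⁿ ≥ 3 ÷ (3/9997) = 9997.
7⁴ = 2401 falls short of 9997 but 7⁵ = 16807 reaches it, so n = 5.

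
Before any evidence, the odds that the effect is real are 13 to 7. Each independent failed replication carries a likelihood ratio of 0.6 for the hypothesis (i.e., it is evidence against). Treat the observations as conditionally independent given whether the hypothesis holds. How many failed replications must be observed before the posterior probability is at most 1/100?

Prior odds = 13/7.
Likelihood ratio per failed replication = 0.6.
Target odds: 0.01 ÷ 0.99 = 1/99.
Need (13/7) × 0.6ⁿ ≤ 1/99, i.e. 0.6ⁿ ≤ 7/1287.
0.6¹⁰ = 59049/9765625 is still above 7/1287 but 0.6¹¹ = 177147/48828125 is at or below it, so n = 11.

11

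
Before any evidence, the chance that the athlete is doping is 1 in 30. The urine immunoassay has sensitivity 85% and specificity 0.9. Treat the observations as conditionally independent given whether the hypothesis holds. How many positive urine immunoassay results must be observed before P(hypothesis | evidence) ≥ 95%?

3

Prior odds = (1/30)/(29/30) = 1/29.
False-positive rate = 1 − 0.9 = 0.1; likelihood ratio of a positive = 0.85/0.1 = 8.5.
Target posterior odds = 0.95/0.05 = 19.
Need (1/29) × 8.5ⁿ ≥ 19, i.e. 8.5ⁿ ≥ 551.
8.5² = 72.25 falls short of 551 but 8.5³ = 614.125 reaches it, so n = 3.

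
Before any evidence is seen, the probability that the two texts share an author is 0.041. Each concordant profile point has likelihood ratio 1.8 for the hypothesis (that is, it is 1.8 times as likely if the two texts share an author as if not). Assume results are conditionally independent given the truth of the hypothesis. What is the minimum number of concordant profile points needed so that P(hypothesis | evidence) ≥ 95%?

11

Prior odds = 0.041/0.959 = 41/959.
Likelihood ratio per concordant profile point = 1.8.
Target odds: 0.95 ÷ 0.05 = 19.
Need (41/959) × 1.8ⁿ ≥ 19, i.e. 1.8ⁿ ≥ 18221/41.
1.8¹⁰ ≈357.047 falls short of 18221/41 but 1.8¹¹ ≈642.684 reaches it, so n = 11.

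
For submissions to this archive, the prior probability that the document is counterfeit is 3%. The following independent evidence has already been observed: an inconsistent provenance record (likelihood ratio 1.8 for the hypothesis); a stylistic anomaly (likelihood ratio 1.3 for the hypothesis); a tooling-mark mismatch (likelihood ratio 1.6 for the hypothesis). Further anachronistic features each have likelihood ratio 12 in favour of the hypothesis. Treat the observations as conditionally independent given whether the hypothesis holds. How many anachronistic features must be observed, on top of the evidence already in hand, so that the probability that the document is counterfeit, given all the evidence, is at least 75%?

2

Prior odds = 0.03/0.97 = 3/97.
Combined Bayes factor of the evidence already in hand = 1.8 × 1.3 × 1.6 = 3.744.
Odds after that evidence = (3/97) × 3.744 = 1404/12125.
Target odds = 0.75/0.25 = 3.
Need 12ⁿ ≥ 3 ÷ (1404/12125) = 12125/468.
12¹ = 12 falls short of 12125/468 but 12² = 144 reaches it, so n = 2.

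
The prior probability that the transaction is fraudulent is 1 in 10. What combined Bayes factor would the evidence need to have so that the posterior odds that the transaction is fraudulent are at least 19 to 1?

171

Prior odds = 0.1/0.9 = 1/9.
Target odds = 19.
Required Bayes factor = 19 ÷ (1/9) = 171.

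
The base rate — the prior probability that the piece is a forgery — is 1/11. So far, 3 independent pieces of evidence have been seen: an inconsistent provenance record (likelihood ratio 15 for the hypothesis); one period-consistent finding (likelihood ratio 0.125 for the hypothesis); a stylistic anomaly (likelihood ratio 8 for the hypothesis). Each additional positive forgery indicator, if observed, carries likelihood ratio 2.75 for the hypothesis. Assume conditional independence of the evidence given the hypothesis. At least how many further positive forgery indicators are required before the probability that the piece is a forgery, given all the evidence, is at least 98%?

Prior odds = (1/11)/(10/11) = 0.1.
Combined Bayes factor of the evidence already in hand = 15 × 0.125 × 8 = 15.
Odds after that evidence = 0.1 × 15 = 1.5.
Target odds = 0.98/0.02 = 49.
Need 2.75ⁿ ≥ 49 ÷ 1.5 = 98/3.
2.75³ = 20.796875 falls short of 98/3 but 2.75⁴ = 57.19140625 reaches it, so n = 4.

4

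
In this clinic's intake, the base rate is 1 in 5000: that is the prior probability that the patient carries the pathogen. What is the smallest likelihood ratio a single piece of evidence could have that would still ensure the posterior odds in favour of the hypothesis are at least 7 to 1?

34993

Prior odds = 0.0002/0.9998 = 1/4999.
Target odds = 7.
Required Bayes factor = 7 ÷ (1/4999) = 34993.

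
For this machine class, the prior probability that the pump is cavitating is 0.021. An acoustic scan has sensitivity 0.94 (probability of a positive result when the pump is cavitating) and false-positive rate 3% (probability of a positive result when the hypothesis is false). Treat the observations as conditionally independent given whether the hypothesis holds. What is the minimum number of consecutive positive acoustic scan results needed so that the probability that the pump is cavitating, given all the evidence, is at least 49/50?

3

Prior odds = 0.021/0.979 = 21/979.
Likelihood ratio of a positive result = 0.94/0.03 = 94/3.
Target odds: 0.98 ÷ 0.02 = 49.
Require (94/3)ⁿ ≥ 49 ÷ (21/979) = 6853/3.
(94/3)² = 8836/9 falls short of 6853/3 but (94/3)³ = 830584/27 reaches it, so n = 3.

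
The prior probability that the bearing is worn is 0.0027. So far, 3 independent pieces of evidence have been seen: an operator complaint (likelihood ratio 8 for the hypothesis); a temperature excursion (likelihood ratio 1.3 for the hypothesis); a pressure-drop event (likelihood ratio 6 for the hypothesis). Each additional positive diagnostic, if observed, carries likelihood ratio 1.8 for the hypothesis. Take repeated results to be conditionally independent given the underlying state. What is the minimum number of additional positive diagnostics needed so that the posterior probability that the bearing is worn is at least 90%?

7

Prior odds = 0.0027/0.9973 = 27/9973.
Combined Bayes factor of the evidence already in hand = 8 × 1.3 × 6 = 62.4.
Odds after that evidence = (27/9973) × 62.4 = 8424/49865.
Target odds = 0.9/0.1 = 9.
Need 1.8ⁿ ≥ 9 ÷ (8424/49865) = 49865/936.
1.8⁶ = 531441/15625 falls short of 49865/936 but 1.8⁷ = 4782969/78125 reaches it, so n = 7.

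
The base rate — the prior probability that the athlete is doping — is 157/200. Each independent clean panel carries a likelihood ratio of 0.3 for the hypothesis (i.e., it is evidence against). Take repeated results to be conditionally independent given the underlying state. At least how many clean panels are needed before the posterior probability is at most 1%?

Prior odds: 0.785 ÷ 0.215 = 157/43.
Likelihood ratio per clean panel = 0.3.
Target posterior odds = 0.01/0.99 = 1/99.
Require 0.3ⁿ ≤ 1/99 ÷ (157/43) = 43/15543.
0.3⁴ = 0.0081 is still above 43/15543 but 0.3⁵ = 243/100000 is at or below it, so n = 5.

5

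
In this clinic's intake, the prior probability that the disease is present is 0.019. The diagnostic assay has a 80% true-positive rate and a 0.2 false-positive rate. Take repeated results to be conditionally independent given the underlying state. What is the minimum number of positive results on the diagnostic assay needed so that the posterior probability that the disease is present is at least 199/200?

Prior odds = 0.019/0.981 = 19/981.
Likelihood ratio of a positive result = 0.8/0.2 = 4.
Target posterior odds = 0.995/0.005 = 199.
Require 4ⁿ ≥ 199 ÷ (19/981) = 195219/19.
4⁶ = 4096 falls short of 195219/19 but 4⁷ = 16384 reaches it, so n = 7.

7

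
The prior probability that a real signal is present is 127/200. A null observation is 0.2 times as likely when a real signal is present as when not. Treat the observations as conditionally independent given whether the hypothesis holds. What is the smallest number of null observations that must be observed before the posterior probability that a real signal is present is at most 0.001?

5

Prior odds: 0.635 ÷ 0.365 = 127/73.
Likelihood ratio per null observation = 0.2.
Target posterior odds = 0.001/0.999 = 1/999.
Require 0.2ⁿ ≤ 1/999 ÷ (127/73) = 73/126873.
0.2⁴ = 0.0016 is still above 73/126873 but 0.2⁵ = 0.00032 is at or below it, so n = 5.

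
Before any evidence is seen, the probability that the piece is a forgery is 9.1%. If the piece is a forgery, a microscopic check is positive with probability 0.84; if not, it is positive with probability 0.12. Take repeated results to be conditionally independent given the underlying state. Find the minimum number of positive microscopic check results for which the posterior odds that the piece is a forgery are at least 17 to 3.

Prior odds = 0.091/0.909 = 91/909.
Likelihood ratio of a positive = 0.84/0.12 = 7.
Target odds = 17/3.
Need (91/909) × 7ⁿ ≥ 17/3, i.e. 7ⁿ ≥ 5151/91.
7² = 49 falls short of 5151/91 but 7³ = 343 reaches it, so n = 3.

3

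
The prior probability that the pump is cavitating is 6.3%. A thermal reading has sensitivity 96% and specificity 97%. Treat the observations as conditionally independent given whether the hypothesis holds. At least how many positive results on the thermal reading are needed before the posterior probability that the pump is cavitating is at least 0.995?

3

Prior odds = 0.063/0.937 = 63/937.
False-positive rate = 1 − 0.97 = 0.03; likelihood ratio of a positive = 0.96/0.03 = 32.
Target posterior odds = 0.995/0.005 = 199.
Need (63/937) × 32ⁿ ≥ 199, i.e. 32ⁿ ≥ 186463/63.
32² = 1024 falls short of 186463/63 but 32³ = 32768 reaches it, so n = 3.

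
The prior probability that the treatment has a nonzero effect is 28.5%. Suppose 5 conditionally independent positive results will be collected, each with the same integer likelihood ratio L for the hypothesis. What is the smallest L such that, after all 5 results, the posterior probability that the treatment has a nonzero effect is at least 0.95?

Prior odds = 0.285/0.715 = 57/143.
Target odds = 0.95/0.05 = 19.
Need L⁵ ≥ 19 ÷ (57/143) = 143/3.
2⁵ = 32 < 143/3 ≤ 243 = 3⁵, so L = 3.

3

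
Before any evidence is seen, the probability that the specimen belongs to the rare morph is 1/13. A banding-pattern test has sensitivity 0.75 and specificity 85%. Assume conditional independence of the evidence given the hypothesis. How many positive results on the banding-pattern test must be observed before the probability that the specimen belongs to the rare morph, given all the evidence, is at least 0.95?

Prior odds: (1/13) ÷ (12/13) = 1/12.
False-positive rate = 1 − 0.85 = 0.15; likelihood ratio of a positive = 0.75/0.15 = 5.
Target posterior odds = 0.95/0.05 = 19.
Require 5ⁿ ≥ 19 ÷ (1/12) = 228.
5³ = 125 falls short of 228 but 5⁴ = 625 reaches it, so n = 4.

4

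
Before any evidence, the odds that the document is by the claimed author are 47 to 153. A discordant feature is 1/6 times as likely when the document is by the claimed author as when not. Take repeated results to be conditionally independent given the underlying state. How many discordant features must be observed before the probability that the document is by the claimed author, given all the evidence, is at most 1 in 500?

3

Prior odds = 47/153.
Likelihood ratio per discordant feature = 1/6.
Target posterior odds = 0.002/0.998 = 1/499.
Require (1/6)ⁿ ≤ 1/499 ÷ (47/153) = 153/23453.
(1/6)² = 1/36 is still above 153/23453 but (1/6)³ = 1/216 is at or below it, so n = 3.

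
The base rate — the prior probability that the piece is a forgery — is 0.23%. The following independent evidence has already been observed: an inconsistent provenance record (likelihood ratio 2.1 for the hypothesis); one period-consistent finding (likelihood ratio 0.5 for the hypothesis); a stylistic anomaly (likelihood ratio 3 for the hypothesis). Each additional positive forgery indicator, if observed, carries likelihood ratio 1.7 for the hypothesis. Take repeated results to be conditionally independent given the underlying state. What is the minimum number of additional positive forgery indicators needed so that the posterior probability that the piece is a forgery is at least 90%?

14

Prior odds = 0.0023/0.9977 = 23/9977.
Combined Bayes factor of the evidence already in hand = 2.1 × 0.5 × 3 = 3.15.
Odds after that evidence = (23/9977) × 3.15 = 1449/199540.
Target odds = 0.9/0.1 = 9.
Need 1.7ⁿ ≥ 9 ÷ (1449/199540) = 199540/161.
1.7¹³ ≈990.458 falls short of 199540/161 but 1.7¹⁴ ≈1683.78 reaches it, so n = 14.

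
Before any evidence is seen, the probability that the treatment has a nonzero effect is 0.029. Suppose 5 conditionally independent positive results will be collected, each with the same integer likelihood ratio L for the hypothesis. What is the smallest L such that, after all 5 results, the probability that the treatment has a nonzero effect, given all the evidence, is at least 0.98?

5

Prior odds = 0.029/0.971 = 29/971.
Target odds = 0.98/0.02 = 49.
Need L⁵ ≥ 49 ÷ (29/971) = 47579/29.
4⁵ = 1024 < 47579/29 ≤ 3125 = 5⁵, so L = 5.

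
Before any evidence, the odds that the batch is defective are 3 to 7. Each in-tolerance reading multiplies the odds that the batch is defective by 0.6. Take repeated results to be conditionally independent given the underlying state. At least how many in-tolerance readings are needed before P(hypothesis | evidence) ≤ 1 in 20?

5

Prior odds = 3/7.
Likelihood ratio per in-tolerance reading = 0.6.
Target odds: 0.05 ÷ 0.95 = 1/19.
Need (3/7) × 0.6ⁿ ≤ 1/19, i.e. 0.6ⁿ ≤ 7/57.
0.6⁴ = 0.1296 is still above 7/57 but 0.6⁵ = 0.07776 is at or below it, so n = 5.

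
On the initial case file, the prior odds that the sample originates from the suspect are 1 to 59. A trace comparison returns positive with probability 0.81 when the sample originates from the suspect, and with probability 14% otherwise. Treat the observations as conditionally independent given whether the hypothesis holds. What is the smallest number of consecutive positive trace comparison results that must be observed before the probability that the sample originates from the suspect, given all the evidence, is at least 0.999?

Prior odds = 1/59.
Likelihood ratio of a positive result = 0.81/0.14 = 81/14.
Target odds: 0.999 ÷ 0.001 = 999.
Need (1/59) × (81/14)ⁿ ≥ 999, i.e. (81/14)ⁿ ≥ 58941.
(81/14)⁶ ≈37509.6 falls short of 58941 but (81/14)⁷ ≈217020 reaches it, so n = 7.

7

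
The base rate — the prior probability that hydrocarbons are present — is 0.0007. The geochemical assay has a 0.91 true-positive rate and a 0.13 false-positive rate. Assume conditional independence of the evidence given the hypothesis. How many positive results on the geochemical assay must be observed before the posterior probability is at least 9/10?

5

Prior odds: 0.0007 ÷ 0.9993 = 7/9993.
Likelihood ratio of a positive result = 0.91/0.13 = 7.
Target odds: 0.9 ÷ 0.1 = 9.
Need (7/9993) × 7ⁿ ≥ 9, i.e. 7ⁿ ≥ 89937/7.
7⁴ = 2401 falls short of 89937/7 but 7⁵ = 16807 reaches it, so n = 5.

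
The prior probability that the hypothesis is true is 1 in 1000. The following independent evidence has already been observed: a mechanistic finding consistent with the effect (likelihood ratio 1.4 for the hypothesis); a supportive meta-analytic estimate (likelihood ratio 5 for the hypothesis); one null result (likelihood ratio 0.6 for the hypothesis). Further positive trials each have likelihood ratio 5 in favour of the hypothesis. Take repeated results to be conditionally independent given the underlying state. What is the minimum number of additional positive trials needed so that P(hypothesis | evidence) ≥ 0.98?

6

Prior odds = 0.001/0.999 = 1/999.
Combined Bayes factor of the evidence already in hand = 1.4 × 5 × 0.6 = 4.2.
Odds after that evidence = (1/999) × 4.2 = 7/1665.
Target odds = 0.98/0.02 = 49.
Need 5ⁿ ≥ 49 ÷ (7/1665) = 11655.
5⁵ = 3125 falls short of 11655 but 5⁶ = 15625 reaches it, so n = 6.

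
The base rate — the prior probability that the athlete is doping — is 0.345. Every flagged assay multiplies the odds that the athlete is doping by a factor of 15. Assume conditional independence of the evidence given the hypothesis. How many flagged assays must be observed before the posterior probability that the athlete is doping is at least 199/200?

3

Prior odds = 0.345/0.655 = 69/131.
Likelihood ratio per flagged assay = 15.
Target posterior odds = 0.995/0.005 = 199.
Need (69/131) × 15ⁿ ≥ 199, i.e. 15ⁿ ≥ 26069/69.
15² = 225 falls short of 26069/69 but 15³ = 3375 reaches it, so n = 3.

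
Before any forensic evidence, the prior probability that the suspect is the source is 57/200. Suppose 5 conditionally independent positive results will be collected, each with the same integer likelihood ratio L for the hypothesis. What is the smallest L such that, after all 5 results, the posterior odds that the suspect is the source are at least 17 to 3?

Prior odds = 0.285/0.715 = 57/143.
Target odds = 17/3.
Need L⁵ ≥ 17/3 ÷ (57/143) = 2431/171.
1⁵ = 1 < 2431/171 ≤ 32 = 2⁵, so L = 2.

2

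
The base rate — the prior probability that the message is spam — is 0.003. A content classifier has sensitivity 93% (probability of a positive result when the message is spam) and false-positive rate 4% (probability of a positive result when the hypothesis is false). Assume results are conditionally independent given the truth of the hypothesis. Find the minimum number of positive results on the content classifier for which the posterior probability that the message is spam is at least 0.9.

Prior odds = 0.003/0.997 = 3/997.
Likelihood ratio of a positive result = 0.93/0.04 = 23.25.
Target posterior odds = 0.9/0.1 = 9.
Need (3/997) × 23.25ⁿ ≥ 9, i.e. 23.25ⁿ ≥ 2991.
23.25² = 540.5625 falls short of 2991 but 23.25³ = 804357/64 reaches it, so n = 3.

3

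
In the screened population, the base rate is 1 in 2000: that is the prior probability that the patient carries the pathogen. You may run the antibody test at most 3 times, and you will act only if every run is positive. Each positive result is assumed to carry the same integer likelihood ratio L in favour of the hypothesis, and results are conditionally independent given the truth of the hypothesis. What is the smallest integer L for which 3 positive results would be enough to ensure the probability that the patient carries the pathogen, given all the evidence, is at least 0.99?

Prior odds = 0.0005/0.9995 = 1/1999.
Target odds = 0.99/0.01 = 99.
Need L³ ≥ 99 ÷ (1/1999) = 197901.
58³ = 195112 < 197901 ≤ 205379 = 59³, so L = 59.

59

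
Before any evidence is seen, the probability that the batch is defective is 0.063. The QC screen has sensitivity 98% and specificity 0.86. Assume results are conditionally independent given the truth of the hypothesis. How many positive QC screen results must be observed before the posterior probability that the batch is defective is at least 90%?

3

Prior odds = 0.063/0.937 = 63/937.
False-positive rate = 1 − 0.86 = 0.14; likelihood ratio of a positive = 0.98/0.14 = 7.
Target posterior odds = 0.9/0.1 = 9.
Require 7ⁿ ≥ 9 ÷ (63/937) = 937/7.
7² = 49 falls short of 937/7 but 7³ = 343 reaches it, so n = 3.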